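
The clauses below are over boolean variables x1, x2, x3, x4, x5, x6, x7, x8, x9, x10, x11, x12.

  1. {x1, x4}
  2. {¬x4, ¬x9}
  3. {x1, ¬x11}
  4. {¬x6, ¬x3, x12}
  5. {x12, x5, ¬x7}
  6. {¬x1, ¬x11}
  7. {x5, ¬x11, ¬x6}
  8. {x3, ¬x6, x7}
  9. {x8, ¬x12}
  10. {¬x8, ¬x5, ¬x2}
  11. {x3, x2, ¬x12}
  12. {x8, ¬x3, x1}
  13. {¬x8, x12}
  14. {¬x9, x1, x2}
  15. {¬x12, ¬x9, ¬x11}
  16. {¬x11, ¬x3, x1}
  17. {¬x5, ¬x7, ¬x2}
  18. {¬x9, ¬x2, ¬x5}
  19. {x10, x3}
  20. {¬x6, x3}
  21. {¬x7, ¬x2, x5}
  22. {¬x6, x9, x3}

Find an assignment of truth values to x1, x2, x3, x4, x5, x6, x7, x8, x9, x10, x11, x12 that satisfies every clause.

x1=1, x2=0, x3=1, x4=0, x5=0, x6=0, x7=0, x8=1, x9=1, x10=0, x11=0, x12=1

Pure literal: x6 appears only negated; assign x6 = False.
Pure literal: x11 appears only negated; assign x11 = False.
Branch on x1: take x1 = True.
The remaining clauses are satisfied by x2 = False, x3 = True, x4 = False, x5 = False, x7 = False, x8 = True, x9 = True, x10 = False, x12 = True.
Every clause has at least one true literal under this assignment.
Check each clause:
  1. {x4, x1} — x1 is true.
  2. {¬x9, ¬x4} — ¬x4 is true.
  3. {x1, ¬x11} — x1 is true.
  4. {¬x6, x12, ¬x3} — ¬x6 is true.
  5. {x5, ¬x7, x12} — ¬x7 is true.
  6. {¬x11, ¬x1} — ¬x11 is true.
  7. {x5, ¬x11, ¬x6} — ¬x11 is true.
  8. {x7, ¬x6, x3} — ¬x6 is true.
  9. {x8, ¬x12} — x8 is true.
  10. {¬x8, ¬x5, ¬x2} — ¬x5 is true.
  11. {x3, x2, ¬x12} — x3 is true.
  12. {x1, x8, ¬x3} — x8 is true.
  13. {¬x8, x12} — x12 is true.
  14. {x1, ¬x9, x2} — x1 is true.
  15. {¬x9, ¬x11, ¬x12} — ¬x11 is true.
  16. {¬x3, x1, ¬x11} — x1 is true.
  17. {¬x2, ¬x7, ¬x5} — ¬x7 is true.
  18. {¬x5, ¬x9, ¬x2} — ¬x5 is true.
  19. {x10, x3} — x3 is true.
  20. {x3, ¬x6} — ¬x6 is true.
  21. {x5, ¬x2, ¬x7} — ¬x7 is true.
  22. {x3, ¬x6, x9} — x9 is true.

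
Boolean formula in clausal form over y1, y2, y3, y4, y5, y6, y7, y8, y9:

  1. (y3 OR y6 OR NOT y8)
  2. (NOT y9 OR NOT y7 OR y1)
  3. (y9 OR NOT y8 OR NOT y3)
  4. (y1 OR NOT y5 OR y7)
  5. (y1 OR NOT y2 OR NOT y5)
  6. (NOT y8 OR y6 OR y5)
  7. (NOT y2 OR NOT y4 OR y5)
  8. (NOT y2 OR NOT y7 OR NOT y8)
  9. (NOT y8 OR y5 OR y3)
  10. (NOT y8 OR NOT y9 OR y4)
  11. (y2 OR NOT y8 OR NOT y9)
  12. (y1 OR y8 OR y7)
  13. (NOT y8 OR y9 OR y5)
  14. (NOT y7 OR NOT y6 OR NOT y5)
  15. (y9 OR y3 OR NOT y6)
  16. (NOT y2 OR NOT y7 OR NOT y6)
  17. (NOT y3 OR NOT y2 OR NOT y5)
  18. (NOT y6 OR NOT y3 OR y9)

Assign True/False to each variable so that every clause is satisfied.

Pure literal: y1 appears only positively; assign y1 = True.
Try y2 = True.
The remaining clauses are satisfied by y3 = False, y4 = False, y5 = True, y6 = False, y7 = True, y8 = False, y9 = True.

y1=1  y2=1  y3=0  y4=0  y5=1  y6=0  y7=1  y8=0  y9=1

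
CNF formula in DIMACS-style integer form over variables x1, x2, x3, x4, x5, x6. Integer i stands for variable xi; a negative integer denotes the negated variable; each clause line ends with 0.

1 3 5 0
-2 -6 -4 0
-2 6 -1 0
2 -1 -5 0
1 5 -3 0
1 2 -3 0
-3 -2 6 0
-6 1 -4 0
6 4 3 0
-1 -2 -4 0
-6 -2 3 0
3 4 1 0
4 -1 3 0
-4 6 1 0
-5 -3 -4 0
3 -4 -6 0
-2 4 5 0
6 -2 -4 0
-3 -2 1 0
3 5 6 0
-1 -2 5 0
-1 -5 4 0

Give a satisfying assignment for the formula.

x1 = T, x2 = F, x3 = T, x4 = T, x5 = F, x6 = T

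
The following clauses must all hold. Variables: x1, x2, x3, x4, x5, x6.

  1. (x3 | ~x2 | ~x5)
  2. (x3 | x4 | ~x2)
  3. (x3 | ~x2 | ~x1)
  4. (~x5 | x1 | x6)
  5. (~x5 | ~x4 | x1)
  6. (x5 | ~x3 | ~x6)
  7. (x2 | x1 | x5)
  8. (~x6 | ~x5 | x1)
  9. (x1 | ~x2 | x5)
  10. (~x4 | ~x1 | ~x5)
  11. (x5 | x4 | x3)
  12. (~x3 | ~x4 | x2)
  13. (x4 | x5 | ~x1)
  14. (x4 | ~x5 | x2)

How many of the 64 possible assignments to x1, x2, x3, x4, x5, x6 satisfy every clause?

Satisfying assignments:
  x1=1 x2=0 x3=0 x4=1 x5=0 x6=0
  x1=1 x2=0 x3=0 x4=1 x5=0 x6=1
  x1=1 x2=1 x3=1 x4=0 x5=1 x6=0
  x1=1 x2=1 x3=1 x4=0 x5=1 x6=1
  x1=1 x2=1 x3=1 x4=1 x5=0 x6=0
That's 5 in total.

5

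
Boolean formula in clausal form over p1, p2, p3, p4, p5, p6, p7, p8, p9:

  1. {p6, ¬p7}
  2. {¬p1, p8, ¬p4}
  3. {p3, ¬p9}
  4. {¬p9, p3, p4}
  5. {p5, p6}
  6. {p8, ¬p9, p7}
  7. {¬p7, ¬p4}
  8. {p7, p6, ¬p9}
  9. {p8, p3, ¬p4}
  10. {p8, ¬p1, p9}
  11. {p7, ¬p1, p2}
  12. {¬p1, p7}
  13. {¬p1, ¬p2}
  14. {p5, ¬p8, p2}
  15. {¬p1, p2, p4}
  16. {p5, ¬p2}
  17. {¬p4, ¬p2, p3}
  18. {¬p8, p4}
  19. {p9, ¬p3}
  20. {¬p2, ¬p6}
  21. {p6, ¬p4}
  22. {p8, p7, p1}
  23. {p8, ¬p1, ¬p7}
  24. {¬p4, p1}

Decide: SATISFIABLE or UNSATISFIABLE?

Try p1 = False.
  then p4 is forced to False.
  then p8 is forced to False.
  then p7 is forced to True.
  then p6 is forced to True.
  then p2 is forced to False.
Try p3 = True.
  then p9 is forced to True.
p5 is now unconstrained; take p5 = False.
So p1=0, p2=0, p3=1, p4=0, p5=0, p6=1, p7=1, p8=0, p9=1 is a satisfying assignment.

SATISFIABLE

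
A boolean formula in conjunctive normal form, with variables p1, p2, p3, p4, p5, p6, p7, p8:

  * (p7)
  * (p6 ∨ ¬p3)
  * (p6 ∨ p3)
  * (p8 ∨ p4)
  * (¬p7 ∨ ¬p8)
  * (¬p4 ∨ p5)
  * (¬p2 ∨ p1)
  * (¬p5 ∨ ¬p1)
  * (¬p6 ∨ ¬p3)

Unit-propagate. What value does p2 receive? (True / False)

False

Unit clause (p7) sets p7 = True.
(¬p8 ∨ ¬p7) with p7 = True leaves only ¬p8, so p8 = False.
In (p4 ∨ p8), p8 is now false; p4 must hold, so p4 = True.
From (¬p4 ∨ p5) and p4 = True: p5 = True.
In (¬p1 ∨ ¬p5), ¬p5 is now false; ¬p1 must hold, so p1 = False.
(p1 ∨ ¬p2) with p1 = False leaves only ¬p2, so p2 = False.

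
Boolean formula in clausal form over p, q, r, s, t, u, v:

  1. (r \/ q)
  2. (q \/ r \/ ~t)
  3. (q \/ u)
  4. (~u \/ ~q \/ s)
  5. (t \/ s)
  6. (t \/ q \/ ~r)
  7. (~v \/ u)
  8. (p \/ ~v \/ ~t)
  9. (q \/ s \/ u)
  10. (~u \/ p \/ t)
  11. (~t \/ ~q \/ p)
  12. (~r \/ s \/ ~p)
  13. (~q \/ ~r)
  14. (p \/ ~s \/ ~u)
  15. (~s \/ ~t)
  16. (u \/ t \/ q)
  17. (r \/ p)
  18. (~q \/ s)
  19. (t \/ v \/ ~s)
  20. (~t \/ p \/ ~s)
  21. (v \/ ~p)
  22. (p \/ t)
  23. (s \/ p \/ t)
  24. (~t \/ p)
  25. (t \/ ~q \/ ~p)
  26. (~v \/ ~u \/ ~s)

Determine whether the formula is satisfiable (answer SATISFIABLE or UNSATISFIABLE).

UNSATISFIABLE

t = True:
  propagation gives s=False, q=False, r=True, u=True; an empty clause results — contradiction.
t = False:
  propagation gives s=True, v=True, u=True; an empty clause results — contradiction.
Every branch closes, so no satisfying assignment exists.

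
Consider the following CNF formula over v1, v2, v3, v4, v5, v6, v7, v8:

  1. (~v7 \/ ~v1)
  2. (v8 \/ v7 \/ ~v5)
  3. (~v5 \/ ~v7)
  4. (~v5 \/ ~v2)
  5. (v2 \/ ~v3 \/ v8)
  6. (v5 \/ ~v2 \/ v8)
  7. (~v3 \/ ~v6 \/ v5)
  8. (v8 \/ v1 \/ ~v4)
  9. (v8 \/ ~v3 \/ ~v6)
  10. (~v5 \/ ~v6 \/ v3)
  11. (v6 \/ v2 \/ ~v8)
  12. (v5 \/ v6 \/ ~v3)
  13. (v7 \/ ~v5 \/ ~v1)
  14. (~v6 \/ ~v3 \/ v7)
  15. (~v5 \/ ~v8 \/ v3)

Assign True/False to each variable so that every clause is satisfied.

v1=False, v2=False, v3=False, v4=True, v5=False, v6=True, v7=False, v8=True

Try v1 = False.
Set v2 = False and propagate.
Branch on v3: take v3 = False.
For the remaining variables, v4 = True, v5 = False, v6 = True, v7 = False, v8 = True works.
Every clause has at least one true literal under this assignment.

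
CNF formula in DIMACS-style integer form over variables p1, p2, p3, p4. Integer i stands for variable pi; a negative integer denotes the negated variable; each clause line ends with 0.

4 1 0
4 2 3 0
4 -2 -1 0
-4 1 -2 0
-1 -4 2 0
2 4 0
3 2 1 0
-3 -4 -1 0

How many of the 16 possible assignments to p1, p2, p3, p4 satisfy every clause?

2

The models are:
  p1=F p2=F p3=T p4=T
  p1=T p2=T p3=F p4=T
Count: 2.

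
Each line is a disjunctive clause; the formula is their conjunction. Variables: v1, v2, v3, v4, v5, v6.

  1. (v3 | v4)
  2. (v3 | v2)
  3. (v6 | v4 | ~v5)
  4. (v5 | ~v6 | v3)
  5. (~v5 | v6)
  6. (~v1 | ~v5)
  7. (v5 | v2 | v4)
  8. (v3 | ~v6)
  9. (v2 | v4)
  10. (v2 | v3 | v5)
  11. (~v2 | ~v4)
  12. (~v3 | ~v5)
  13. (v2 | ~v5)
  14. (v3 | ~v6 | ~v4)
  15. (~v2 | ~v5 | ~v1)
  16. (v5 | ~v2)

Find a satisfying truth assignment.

v1 = False, v2 = False, v3 = True, v4 = True, v5 = False, v6 = True

v1 occurs only negated in the remaining clauses — set v1 = False.
Set v2 = False and propagate.
  then v3 is forced to True.
  then v4 is forced to True.
  then v5 is forced to False.
v6 is now unconstrained; take v6 = True.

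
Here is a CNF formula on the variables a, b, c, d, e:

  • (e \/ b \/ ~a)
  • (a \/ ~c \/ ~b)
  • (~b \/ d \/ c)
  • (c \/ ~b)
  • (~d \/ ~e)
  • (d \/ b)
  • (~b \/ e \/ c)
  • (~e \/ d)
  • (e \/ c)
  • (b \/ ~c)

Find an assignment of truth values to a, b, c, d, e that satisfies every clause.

Branch on a: take a = True.
Branch on b: take b = True.
  then c is forced to True.
Try d = True.
  then e is forced to False.
Every clause has at least one true literal under this assignment.

a=1, b=1, c=1, d=1, e=0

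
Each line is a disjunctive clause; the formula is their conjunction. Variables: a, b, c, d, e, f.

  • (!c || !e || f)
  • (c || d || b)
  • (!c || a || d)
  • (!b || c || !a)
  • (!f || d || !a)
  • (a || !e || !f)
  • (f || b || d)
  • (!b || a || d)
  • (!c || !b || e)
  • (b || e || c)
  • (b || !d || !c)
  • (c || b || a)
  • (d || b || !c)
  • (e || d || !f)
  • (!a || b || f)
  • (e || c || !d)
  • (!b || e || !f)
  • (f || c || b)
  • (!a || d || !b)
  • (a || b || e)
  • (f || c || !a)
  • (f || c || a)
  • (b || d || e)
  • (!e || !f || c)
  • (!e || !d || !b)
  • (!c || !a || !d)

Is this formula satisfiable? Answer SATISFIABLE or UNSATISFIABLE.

UNSATISFIABLE

b = True:
  a = True:
    propagation gives c=True, e=True, f=True, d=True; an empty clause results — contradiction.
  a = False:
    propagation gives d=True, e=False, c=False; an empty clause results — contradiction.
b = False:
  c = True:
    propagation gives d=False; an empty clause results — contradiction.
  c = False:
    propagation gives d=True, e=True, a=True, f=True; an empty clause results — contradiction.
Every branch closes, so no satisfying assignment exists.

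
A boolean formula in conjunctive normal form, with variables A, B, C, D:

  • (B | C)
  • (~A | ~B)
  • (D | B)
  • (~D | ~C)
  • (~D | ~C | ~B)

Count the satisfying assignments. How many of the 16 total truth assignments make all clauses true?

Satisfying assignments:
  A=F B=T C=F D=F
  A=F B=T C=F D=T
  A=F B=T C=T D=F
That's 3 in total.

3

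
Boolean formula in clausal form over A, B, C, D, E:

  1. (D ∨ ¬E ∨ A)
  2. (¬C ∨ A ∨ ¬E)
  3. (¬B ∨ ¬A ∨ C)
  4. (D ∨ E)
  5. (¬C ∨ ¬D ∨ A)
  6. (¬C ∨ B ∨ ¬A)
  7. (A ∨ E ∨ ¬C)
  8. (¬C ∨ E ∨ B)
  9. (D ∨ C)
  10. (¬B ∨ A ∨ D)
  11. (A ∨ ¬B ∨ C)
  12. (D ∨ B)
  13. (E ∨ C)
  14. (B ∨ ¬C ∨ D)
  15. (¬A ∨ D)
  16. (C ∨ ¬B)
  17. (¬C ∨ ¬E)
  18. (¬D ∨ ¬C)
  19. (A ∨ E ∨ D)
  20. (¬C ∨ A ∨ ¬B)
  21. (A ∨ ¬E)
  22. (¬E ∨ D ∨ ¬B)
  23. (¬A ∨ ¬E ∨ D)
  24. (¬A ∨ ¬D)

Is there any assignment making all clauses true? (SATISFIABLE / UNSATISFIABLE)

A = True:
  propagation gives D=True; an empty clause results — contradiction.
A = False:
  propagation gives E=False, D=True, C=False; an empty clause results — contradiction.
Every branch closes, so no satisfying assignment exists.

UNSATISFIABLE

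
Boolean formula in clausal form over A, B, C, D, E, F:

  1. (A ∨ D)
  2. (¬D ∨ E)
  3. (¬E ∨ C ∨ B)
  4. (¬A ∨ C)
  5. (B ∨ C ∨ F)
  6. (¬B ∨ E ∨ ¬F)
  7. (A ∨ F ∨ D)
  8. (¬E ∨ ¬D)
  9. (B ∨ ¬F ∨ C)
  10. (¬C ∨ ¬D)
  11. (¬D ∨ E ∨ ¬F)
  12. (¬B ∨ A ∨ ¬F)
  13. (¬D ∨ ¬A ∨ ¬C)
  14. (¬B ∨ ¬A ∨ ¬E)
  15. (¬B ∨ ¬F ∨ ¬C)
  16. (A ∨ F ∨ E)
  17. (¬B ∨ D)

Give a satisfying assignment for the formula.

A=True  B=False  C=True  D=False  E=True  F=True

Check each clause:
  1. (A ∨ D) — A is true.
  2. (E ∨ ¬D) — ¬D is true.
  3. (¬E ∨ C ∨ B) — C is true.
  4. (¬A ∨ C) — C is true.
  5. (F ∨ B ∨ C) — C is true.
  6. (¬F ∨ E ∨ ¬B) — E is true.
  7. (A ∨ D ∨ F) — A is true.
  8. (¬D ∨ ¬E) — ¬D is true.
  9. (C ∨ ¬F ∨ B) — C is true.
  10. (¬D ∨ ¬C) — ¬D is true.
  11. (E ∨ ¬D ∨ ¬F) — ¬D is true.
  12. (¬B ∨ A ∨ ¬F) — A is true.
  13. (¬D ∨ ¬C ∨ ¬A) — ¬D is true.
  14. (¬B ∨ ¬A ∨ ¬E) — ¬B is true.
  15. (¬C ∨ ¬F ∨ ¬B) — ¬B is true.
  16. (E ∨ F ∨ A) — A is true.
  17. (¬B ∨ D) — ¬B is true.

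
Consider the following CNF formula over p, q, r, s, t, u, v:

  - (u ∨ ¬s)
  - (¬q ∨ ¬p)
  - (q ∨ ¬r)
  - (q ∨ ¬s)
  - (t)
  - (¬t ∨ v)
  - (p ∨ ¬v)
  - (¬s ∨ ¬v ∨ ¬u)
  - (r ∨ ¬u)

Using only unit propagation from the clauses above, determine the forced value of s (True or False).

Unit clause (t) sets t = True.
(v ∨ ¬t) with t = True leaves only v, so v = True.
(p ∨ ¬v): since v = True, the clause reduces to (p). p = True.
(¬p ∨ ¬q): since p = True, the clause reduces to (¬q). q = False.
(¬r ∨ q): since q = False, the clause reduces to (¬r). r = False.
(¬s ∨ q) with q = False leaves only ¬s, so s = False.

False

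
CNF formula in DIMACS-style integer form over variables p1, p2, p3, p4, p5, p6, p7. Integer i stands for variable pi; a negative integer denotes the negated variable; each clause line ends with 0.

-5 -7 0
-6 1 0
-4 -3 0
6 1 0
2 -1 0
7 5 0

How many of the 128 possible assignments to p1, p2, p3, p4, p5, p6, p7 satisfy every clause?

12

Split on p1, then p5.
  p1=1, p5=1: p6 free; 3 ways for (p2,p3,p4,p7) × 2^1 = 6.
  p1=1, p5=0: p6 free; 3 ways for (p2,p3,p4,p7) × 2^1 = 6.
  p1=0, p5=1: a clause becomes empty — 0.
  p1=0, p5=0: a clause becomes empty — 0.
Total: 6 + 6 + 0 + 0 = 12.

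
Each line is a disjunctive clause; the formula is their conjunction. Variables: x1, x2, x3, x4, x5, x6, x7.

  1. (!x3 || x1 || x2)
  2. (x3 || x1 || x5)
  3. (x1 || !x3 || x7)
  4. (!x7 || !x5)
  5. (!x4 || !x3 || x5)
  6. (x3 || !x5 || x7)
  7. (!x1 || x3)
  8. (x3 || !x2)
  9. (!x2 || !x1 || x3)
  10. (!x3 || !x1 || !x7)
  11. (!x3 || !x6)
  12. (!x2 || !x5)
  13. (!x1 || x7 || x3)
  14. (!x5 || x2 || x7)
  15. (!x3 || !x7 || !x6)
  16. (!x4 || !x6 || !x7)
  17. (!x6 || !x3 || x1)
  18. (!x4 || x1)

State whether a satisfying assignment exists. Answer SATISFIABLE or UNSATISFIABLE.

SATISFIABLE

Pure literal: x4 appears only negated; assign x4 = False.
x6 occurs only negated in the remaining clauses — set x6 = False.
Try x1 = True.
  then x3 is forced to True.
  then x7 is forced to False.
Branch on x2: take x2 = True.
  then x5 is forced to False.
So x1=1, x2=1, x3=1, x4=0, x5=0, x6=0, x7=0 is a satisfying assignment.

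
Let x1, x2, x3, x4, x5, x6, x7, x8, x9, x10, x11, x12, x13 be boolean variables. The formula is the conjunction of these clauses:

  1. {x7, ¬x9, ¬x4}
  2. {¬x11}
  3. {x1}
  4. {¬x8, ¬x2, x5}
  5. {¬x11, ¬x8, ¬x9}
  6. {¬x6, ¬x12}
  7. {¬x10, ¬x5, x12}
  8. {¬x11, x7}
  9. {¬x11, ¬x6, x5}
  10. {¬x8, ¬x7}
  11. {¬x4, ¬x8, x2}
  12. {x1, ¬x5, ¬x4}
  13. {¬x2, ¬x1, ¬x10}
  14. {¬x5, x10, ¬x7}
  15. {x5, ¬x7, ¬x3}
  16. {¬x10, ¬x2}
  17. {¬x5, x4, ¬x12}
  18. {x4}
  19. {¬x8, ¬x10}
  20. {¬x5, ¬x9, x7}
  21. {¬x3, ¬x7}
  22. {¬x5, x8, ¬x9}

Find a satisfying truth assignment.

x1=True, x2=True, x3=False, x4=True, x5=False, x6=True, x7=True, x8=False, x9=False, x10=False, x11=False, x12=False, x13=False

The clause (¬x11) is unit: x11 must be False.
(x1) is a unit clause, so x1 = True.
Unit propagation: (x4) forces x4 = True.
Pure literal: x3 appears only negated; assign x3 = False.
Pure literal: x9 appears only negated; assign x9 = False.
Set x2 = True and propagate.
  then x10 is forced to False.
For the remaining variables, x5 = False, x6 = True, x7 = True, x8 = False, x12 = False, x13 = False works.
Every clause has at least one true literal under this assignment.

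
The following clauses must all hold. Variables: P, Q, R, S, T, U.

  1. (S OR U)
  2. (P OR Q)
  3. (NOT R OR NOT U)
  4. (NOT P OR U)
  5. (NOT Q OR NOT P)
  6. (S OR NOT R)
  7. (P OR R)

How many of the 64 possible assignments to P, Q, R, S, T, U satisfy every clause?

The models are:
  P=0 Q=1 R=1 S=1 T=0 U=0
  P=0 Q=1 R=1 S=1 T=1 U=0
  P=1 Q=0 R=0 S=0 T=0 U=1
  P=1 Q=0 R=0 S=0 T=1 U=1
  P=1 Q=0 R=0 S=1 T=0 U=1
  P=1 Q=0 R=0 S=1 T=1 U=1
That's 6 in total.

6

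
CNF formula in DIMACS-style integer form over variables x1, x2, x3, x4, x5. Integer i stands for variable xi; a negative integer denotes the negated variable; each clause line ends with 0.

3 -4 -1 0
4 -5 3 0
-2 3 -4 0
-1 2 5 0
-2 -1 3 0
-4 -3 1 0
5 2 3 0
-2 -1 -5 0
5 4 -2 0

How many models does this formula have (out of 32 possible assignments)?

7

Satisfying assignments:
  x1=F x2=F x3=F x4=T x5=T
  x1=F x2=F x3=T x4=F x5=F
  x1=F x2=F x3=T x4=F x5=T
  x1=F x2=T x3=T x4=F x5=T
  x1=T x2=F x3=T x4=F x5=T
  x1=T x2=F x3=T x4=T x5=T
  x1=T x2=T x3=T x4=T x5=F
That's 7 in total.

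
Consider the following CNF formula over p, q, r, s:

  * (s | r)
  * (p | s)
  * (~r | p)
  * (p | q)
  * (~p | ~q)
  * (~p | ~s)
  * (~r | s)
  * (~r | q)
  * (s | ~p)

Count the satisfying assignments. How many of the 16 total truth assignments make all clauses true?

1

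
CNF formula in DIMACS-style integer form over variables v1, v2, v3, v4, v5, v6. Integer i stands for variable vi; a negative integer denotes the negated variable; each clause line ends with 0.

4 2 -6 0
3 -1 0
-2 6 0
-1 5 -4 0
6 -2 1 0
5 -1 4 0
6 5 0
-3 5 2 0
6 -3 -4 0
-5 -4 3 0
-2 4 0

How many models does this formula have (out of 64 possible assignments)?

Case analysis on v4 and v2:
  v4=T, v2=T: remaining (v1,v3,v5,v6) ∈ {(F,F,F,T); (F,T,F,T); (F,T,T,T); (T,T,T,T)} — 4.
  v4=T, v2=F: remaining (v1,v3,v5,v6) ∈ {(F,F,F,T); (F,T,T,T); (T,T,T,T)} — 3.
  v4=F, v2=T: a clause becomes empty — 0.
  v4=F, v2=F: remaining (v1,v3,v5,v6) ∈ {(F,F,T,F); (F,T,T,F); (T,T,T,F)} — 3.
Total: 4 + 3 + 0 + 3 = 10.

10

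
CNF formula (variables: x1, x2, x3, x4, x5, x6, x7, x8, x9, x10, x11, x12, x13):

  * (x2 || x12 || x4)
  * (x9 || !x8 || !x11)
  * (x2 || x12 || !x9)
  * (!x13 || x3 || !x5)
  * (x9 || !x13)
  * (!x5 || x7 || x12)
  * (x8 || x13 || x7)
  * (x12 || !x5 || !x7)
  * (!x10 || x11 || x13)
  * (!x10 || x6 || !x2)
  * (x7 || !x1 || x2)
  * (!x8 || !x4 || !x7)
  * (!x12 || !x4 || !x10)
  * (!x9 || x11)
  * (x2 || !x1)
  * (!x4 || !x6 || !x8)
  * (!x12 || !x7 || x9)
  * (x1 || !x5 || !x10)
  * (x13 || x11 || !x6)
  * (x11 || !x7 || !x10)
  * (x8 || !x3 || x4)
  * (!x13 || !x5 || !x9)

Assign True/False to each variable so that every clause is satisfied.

x1 = False, x2 = False, x3 = False, x4 = False, x5 = False, x6 = True, x7 = True, x8 = False, x9 = True, x10 = True, x11 = True, x12 = True, x13 = False

Check each clause:
  1. (x12 || x4 || x2) — x12 is true.
  2. (x9 || !x8 || !x11) — !x8 is true.
  3. (x2 || !x9 || x12) — x12 is true.
  4. (x3 || !x5 || !x13) — !x5 is true.
  5. (x9 || !x13) — x9 is true.
  6. (x7 || !x5 || x12) — !x5 is true.
  7. (x13 || x8 || x7) — x7 is true.
  8. (x12 || !x5 || !x7) — !x5 is true.
  9. (x13 || !x10 || x11) — x11 is true.
  10. (x6 || !x2 || !x10) — x6 is true.
  11. (!x1 || x7 || x2) — !x1 is true.
  12. (!x7 || !x8 || !x4) — !x8 is true.
  13. (!x10 || !x4 || !x12) — !x4 is true.
  14. (!x9 || x11) — x11 is true.
  15. (x2 || !x1) — !x1 is true.
  16. (!x6 || !x4 || !x8) — !x8 is true.
  17. (!x12 || x9 || !x7) — x9 is true.
  18. (!x5 || !x10 || x1) — !x5 is true.
  19. (x11 || !x6 || x13) — x11 is true.
  20. (!x10 || !x7 || x11) — x11 is true.
  21. (x8 || x4 || !x3) — !x3 is true.
  22. (!x9 || !x5 || !x13) — !x5 is true.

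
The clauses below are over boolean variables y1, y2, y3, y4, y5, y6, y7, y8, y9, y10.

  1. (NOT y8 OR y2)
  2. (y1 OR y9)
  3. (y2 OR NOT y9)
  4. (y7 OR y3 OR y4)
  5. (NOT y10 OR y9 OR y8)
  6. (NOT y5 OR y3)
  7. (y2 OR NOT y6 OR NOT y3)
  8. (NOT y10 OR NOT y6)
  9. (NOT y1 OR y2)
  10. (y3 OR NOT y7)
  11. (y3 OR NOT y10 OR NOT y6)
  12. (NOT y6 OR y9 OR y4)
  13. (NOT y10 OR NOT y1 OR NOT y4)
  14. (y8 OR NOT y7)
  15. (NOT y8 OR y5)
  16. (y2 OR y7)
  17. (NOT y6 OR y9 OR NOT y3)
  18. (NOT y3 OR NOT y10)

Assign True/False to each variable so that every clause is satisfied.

y1=T, y2=T, y3=T, y4=F, y5=F, y6=T, y7=F, y8=F, y9=T, y10=F

y2 occurs only positively in the remaining clauses — set y2 = True.
y10 occurs only negated in the remaining clauses — set y10 = False.
Branch on y1: take y1 = True.
For the remaining variables, y3 = True, y4 = False, y5 = False, y6 = True, y7 = False, y8 = False, y9 = True works.
Check each clause:
  1. (y2 OR NOT y8) — NOT y8 is true.
  2. (y1 OR y9) — y9 is true.
  3. (y2 OR NOT y9) — y2 is true.
  4. (y3 OR y4 OR y7) — y3 is true.
  5. (y8 OR NOT y10 OR y9) — y9 is true.
  6. (NOT y5 OR y3) — y3 is true.
  7. (y2 OR NOT y3 OR NOT y6) — y2 is true.
  8. (NOT y6 OR NOT y10) — NOT y10 is true.
  9. (NOT y1 OR y2) — y2 is true.
  10. (y3 OR NOT y7) — NOT y7 is true.
  11. (y3 OR NOT y10 OR NOT y6) — y3 is true.
  12. (NOT y6 OR y4 OR y9) — y9 is true.
  13. (NOT y1 OR NOT y10 OR NOT y4) — NOT y4 is true.
  14. (y8 OR NOT y7) — NOT y7 is true.
  15. (NOT y8 OR y5) — NOT y8 is true.
  16. (y2 OR y7) — y2 is true.
  17. (NOT y6 OR y9 OR NOT y3) — y9 is true.
  18. (NOT y10 OR NOT y3) — NOT y10 is true.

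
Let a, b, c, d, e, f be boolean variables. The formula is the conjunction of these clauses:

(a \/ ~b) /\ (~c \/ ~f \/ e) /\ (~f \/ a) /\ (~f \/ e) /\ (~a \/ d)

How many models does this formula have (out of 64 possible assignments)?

20

Split on a, then f.
  a=1, f=1: remaining (b,c,d,e) ∈ {(0,0,1,1); (0,1,1,1); (1,0,1,1); (1,1,1,1)} — 4.
  a=1, f=0: forces d=1; b, c, e free → 2^3 = 8.
  a=0, f=1: a clause becomes empty — 0.
  a=0, f=0: forces b=0; c, d, e free → 2^3 = 8.
Total: 4 + 8 + 0 + 8 = 20.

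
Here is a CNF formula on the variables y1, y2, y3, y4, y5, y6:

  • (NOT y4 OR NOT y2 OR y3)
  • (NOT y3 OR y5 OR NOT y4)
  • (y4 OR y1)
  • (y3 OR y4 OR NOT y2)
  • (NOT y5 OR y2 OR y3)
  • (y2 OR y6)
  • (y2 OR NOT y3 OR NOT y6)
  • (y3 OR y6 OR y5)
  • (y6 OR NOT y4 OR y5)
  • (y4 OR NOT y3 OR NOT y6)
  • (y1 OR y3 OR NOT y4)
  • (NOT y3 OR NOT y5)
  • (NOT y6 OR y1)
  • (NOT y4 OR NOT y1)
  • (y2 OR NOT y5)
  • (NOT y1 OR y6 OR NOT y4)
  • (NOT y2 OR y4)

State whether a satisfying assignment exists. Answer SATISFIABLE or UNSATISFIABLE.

SATISFIABLE

Try y1 = True.
  then y4 is forced to False.
  then y2 is forced to False.
  then y6 is forced to True.
  then y3 is forced to False.
  then y5 is forced to False.
So y1 = T, y2 = F, y3 = F, y4 = F, y5 = F, y6 = T is a satisfying assignment.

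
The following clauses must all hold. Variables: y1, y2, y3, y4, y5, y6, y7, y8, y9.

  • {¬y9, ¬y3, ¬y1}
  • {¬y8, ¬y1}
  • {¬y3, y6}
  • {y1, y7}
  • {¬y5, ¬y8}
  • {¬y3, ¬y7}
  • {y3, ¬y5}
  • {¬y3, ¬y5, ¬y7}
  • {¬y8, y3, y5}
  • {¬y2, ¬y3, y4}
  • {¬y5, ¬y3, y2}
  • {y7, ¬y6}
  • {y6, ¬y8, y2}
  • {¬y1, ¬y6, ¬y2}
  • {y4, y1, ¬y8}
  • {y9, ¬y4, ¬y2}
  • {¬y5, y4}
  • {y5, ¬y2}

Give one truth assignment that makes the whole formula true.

y1=1, y2=0, y3=0, y4=0, y5=0, y6=0, y7=0, y8=0, y9=0

y8 occurs only negated in the remaining clauses — set y8 = False.
Set y1 = True and propagate.
Try y2 = False.
Branch on y3: take y3 = False.
  then y5 is forced to False.
For the remaining variables, y4 = False, y6 = False, y7 = False, y9 = False works.
Every clause has at least one true literal under this assignment.
Check each clause:
  1. {¬y9, ¬y3, ¬y1} — ¬y3 is true.
  2. {¬y1, ¬y8} — ¬y8 is true.
  3. {¬y3, y6} — ¬y3 is true.
  4. {y1, y7} — y1 is true.
  5. {¬y8, ¬y5} — ¬y8 is true.
  6. {¬y7, ¬y3} — ¬y7 is true.
  7. {y3, ¬y5} — ¬y5 is true.
  8. {¬y5, ¬y3, ¬y7} — ¬y7 is true.
  9. {y5, y3, ¬y8} — ¬y8 is true.
  10. {¬y3, ¬y2, y4} — ¬y3 is true.
  11. {¬y3, ¬y5, y2} — ¬y5 is true.
  12. {¬y6, y7} — ¬y6 is true.
  13. {y2, ¬y8, y6} — ¬y8 is true.
  14. {¬y1, ¬y6, ¬y2} — ¬y6 is true.
  15. {y4, y1, ¬y8} — ¬y8 is true.
  16. {¬y2, ¬y4, y9} — ¬y4 is true.
  17. {¬y5, y4} — ¬y5 is true.
  18. {¬y2, y5} — ¬y2 is true.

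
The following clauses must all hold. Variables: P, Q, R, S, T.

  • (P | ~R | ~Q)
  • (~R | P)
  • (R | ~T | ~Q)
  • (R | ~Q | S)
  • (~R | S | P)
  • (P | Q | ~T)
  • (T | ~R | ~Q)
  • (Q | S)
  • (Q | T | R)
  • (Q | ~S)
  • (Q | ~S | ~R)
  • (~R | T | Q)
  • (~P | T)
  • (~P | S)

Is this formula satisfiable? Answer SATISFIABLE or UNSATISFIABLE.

Set P = False and propagate.
  then R is forced to False.
Branch on Q: take Q = True.
  then T is forced to False.
  then S is forced to True.
Every clause has at least one true literal under this assignment.
So P = False, Q = True, R = False, S = True, T = False is a satisfying assignment.

SATISFIABLE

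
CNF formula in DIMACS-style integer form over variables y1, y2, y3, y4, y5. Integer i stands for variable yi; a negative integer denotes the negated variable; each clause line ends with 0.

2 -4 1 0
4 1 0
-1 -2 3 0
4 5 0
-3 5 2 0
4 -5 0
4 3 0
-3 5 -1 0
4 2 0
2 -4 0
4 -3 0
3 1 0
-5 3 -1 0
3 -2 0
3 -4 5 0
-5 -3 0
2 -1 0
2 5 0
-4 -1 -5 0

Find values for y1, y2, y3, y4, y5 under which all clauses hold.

y1 = False, y2 = True, y3 = True, y4 = True, y5 = False

Set y1 = False and propagate.
  then y4 is forced to True.
  then y2 is forced to True.
  then y3 is forced to True.
  then y5 is forced to False.
Check each clause:
  1. (¬y4 ∨ y1 ∨ y2) — y2 is true.
  2. (y1 ∨ y4) — y4 is true.
  3. (¬y2 ∨ y3 ∨ ¬y1) — y3 is true.
  4. (y4 ∨ y5) — y4 is true.
  5. (y2 ∨ y5 ∨ ¬y3) — y2 is true.
  6. (y4 ∨ ¬y5) — ¬y5 is true.
  7. (y4 ∨ y3) — y3 is true.
  8. (y5 ∨ ¬y1 ∨ ¬y3) — ¬y1 is true.
  9. (y2 ∨ y4) — y2 is true.
  10. (¬y4 ∨ y2) — y2 is true.
  11. (y4 ∨ ¬y3) — y4 is true.
  12. (y3 ∨ y1) — y3 is true.
  13. (¬y5 ∨ ¬y1 ∨ y3) — y3 is true.
  14. (¬y2 ∨ y3) — y3 is true.
  15. (¬y4 ∨ y5 ∨ y3) — y3 is true.
  16. (¬y3 ∨ ¬y5) — ¬y5 is true.
  17. (y2 ∨ ¬y1) — y2 is true.
  18. (y5 ∨ y2) — y2 is true.
  19. (¬y5 ∨ ¬y4 ∨ ¬y1) — ¬y5 is true.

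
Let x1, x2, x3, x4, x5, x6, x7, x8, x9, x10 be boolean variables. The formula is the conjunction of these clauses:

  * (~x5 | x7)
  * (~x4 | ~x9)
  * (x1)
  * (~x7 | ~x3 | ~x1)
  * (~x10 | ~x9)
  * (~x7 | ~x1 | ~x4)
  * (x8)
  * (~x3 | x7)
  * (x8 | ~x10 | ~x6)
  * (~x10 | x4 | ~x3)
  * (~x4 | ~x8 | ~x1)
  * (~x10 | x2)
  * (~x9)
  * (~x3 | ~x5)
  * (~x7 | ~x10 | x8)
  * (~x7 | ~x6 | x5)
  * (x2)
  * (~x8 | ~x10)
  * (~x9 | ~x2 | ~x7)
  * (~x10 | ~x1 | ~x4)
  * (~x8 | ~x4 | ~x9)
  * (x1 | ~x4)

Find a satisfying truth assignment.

x1 = T, x2 = T, x3 = F, x4 = F, x5 = T, x6 = F, x7 = T, x8 = T, x9 = F, x10 = F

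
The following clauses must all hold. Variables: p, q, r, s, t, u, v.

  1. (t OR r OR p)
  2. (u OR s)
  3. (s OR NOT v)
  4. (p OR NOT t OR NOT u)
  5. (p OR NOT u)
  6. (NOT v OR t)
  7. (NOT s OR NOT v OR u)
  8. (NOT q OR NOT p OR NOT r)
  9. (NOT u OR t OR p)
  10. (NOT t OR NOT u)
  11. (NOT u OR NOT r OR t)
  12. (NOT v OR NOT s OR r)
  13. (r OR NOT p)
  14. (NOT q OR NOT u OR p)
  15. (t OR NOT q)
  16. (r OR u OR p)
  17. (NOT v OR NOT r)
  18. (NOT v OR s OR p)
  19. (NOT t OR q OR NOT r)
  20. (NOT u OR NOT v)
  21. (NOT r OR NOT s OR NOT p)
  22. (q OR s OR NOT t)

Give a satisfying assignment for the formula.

p = 0  q = 1  r = 1  s = 1  t = 1  u = 0  v = 0

Check each clause:
  1. (r OR t OR p) — r is true.
  2. (u OR s) — s is true.
  3. (NOT v OR s) — NOT v is true.
  4. (NOT t OR NOT u OR p) — NOT u is true.
  5. (p OR NOT u) — NOT u is true.
  6. (NOT v OR t) — NOT v is true.
  7. (NOT v OR NOT s OR u) — NOT v is true.
  8. (NOT p OR NOT r OR NOT q) — NOT p is true.
  9. (t OR p OR NOT u) — NOT u is true.
  10. (NOT t OR NOT u) — NOT u is true.
  11. (t OR NOT r OR NOT u) — NOT u is true.
  12. (r OR NOT s OR NOT v) — NOT v is true.
  13. (NOT p OR r) — r is true.
  14. (NOT u OR NOT q OR p) — NOT u is true.
  15. (NOT q OR t) — t is true.
  16. (u OR p OR r) — r is true.
  17. (NOT r OR NOT v) — NOT v is true.
  18. (s OR NOT v OR p) — NOT v is true.
  19. (q OR NOT r OR NOT t) — q is true.
  20. (NOT u OR NOT v) — NOT v is true.
  21. (NOT p OR NOT r OR NOT s) — NOT p is true.
  22. (q OR s OR NOT t) — q is true.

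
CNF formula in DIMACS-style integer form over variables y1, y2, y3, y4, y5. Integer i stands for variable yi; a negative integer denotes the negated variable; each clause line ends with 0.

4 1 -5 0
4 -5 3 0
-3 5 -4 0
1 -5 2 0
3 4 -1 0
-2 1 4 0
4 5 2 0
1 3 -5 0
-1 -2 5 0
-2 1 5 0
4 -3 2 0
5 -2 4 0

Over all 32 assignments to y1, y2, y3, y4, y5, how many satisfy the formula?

8

Split on y5, then y4.
  y5=1, y4=1: 5 of the 8 assignments to (y1,y2,y3) work.
  y5=1, y4=0: remaining (y1,y2,y3) ∈ {(1,1,1)} — 1.
  y5=0, y4=1: remaining (y1,y2,y3) ∈ {(0,0,0); (1,0,0)} — 2.
  y5=0, y4=0: a clause becomes empty — 0.
Total: 5 + 1 + 2 + 0 = 8.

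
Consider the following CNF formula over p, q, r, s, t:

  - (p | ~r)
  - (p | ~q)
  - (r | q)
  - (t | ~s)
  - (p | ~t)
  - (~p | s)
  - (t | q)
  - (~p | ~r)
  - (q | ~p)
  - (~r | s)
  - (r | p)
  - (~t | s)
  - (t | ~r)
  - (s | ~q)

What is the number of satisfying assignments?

1

Satisfying assignments:
  p=1 q=1 r=0 s=1 t=1
Count: 1.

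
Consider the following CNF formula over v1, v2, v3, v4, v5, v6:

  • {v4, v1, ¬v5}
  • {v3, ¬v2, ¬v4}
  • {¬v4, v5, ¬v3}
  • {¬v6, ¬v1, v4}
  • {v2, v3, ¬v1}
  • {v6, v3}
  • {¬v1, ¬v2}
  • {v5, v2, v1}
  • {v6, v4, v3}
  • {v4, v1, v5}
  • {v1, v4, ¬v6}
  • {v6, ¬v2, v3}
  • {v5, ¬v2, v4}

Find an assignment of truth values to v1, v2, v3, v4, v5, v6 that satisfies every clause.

v1=F, v2=F, v3=F, v4=T, v5=T, v6=T

Try v1 = False.
For the remaining variables, v2 = False, v3 = False, v4 = True, v5 = True, v6 = True works.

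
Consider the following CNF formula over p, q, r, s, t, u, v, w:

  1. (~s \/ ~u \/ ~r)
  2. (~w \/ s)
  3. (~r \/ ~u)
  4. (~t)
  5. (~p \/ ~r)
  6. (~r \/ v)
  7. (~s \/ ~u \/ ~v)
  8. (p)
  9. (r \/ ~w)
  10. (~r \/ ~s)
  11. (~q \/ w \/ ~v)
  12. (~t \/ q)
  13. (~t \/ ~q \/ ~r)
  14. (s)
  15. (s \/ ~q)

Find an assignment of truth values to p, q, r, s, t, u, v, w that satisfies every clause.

p = True  q = True  r = False  s = True  t = False  u = False  v = False  w = False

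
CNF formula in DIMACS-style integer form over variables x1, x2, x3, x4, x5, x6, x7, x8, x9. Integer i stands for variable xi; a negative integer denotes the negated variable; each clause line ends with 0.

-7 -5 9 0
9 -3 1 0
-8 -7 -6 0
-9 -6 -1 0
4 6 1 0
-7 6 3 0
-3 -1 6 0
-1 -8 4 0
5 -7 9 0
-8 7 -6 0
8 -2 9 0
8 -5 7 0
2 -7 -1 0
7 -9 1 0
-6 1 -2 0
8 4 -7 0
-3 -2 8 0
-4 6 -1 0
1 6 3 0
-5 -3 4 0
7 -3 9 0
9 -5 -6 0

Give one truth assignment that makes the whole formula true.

Try x1 = False.
Try x2 = False.
Set x3 = False and propagate.
  then x6 is forced to True.
For the remaining variables, x4 = True, x5 = False, x7 = True, x8 = False, x9 = True works.

x1 = F, x2 = F, x3 = F, x4 = T, x5 = F, x6 = T, x7 = T, x8 = F, x9 = T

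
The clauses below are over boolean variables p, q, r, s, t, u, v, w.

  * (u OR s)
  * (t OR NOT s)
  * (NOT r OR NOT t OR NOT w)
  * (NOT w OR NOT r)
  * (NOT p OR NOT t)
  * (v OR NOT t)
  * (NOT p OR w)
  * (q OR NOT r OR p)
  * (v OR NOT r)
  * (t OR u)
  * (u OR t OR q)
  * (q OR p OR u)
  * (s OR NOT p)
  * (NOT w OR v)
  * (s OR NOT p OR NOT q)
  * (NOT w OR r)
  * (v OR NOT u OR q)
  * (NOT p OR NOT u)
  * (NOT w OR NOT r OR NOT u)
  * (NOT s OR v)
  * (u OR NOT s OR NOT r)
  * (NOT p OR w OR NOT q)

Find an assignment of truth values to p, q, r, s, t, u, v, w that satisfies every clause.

p = F, q = T, r = F, s = T, t = T, u = F, v = T, w = F

Pure literal: v appears only positively; assign v = True.
Branch on p: take p = False.
The remaining clauses are satisfied by q = True, r = False, s = True, t = True, u = False, w = False.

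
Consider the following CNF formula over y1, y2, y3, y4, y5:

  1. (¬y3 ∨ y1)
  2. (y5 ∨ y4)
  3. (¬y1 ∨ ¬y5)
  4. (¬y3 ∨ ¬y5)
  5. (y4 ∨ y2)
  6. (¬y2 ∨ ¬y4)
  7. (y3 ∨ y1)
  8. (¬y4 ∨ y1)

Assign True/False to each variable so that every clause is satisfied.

y1=1, y2=0, y3=0, y4=1, y5=0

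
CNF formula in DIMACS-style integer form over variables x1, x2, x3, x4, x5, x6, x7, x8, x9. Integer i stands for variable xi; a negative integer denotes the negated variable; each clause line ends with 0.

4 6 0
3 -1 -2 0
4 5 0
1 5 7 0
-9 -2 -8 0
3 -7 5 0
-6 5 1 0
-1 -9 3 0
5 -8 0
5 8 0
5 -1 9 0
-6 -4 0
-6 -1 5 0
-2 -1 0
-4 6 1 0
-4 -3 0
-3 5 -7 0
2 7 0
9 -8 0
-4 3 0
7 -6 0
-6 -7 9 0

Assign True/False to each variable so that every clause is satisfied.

Pure literal: x5 appears only positively; assign x5 = True.
Try x1 = False.
The remaining clauses are satisfied by x2 = False, x3 = True, x4 = False, x6 = True, x7 = True, x8 = True, x9 = True.
Every clause has at least one true literal under this assignment.

x1=False, x2=False, x3=True, x4=False, x5=True, x6=True, x7=True, x8=True, x9=True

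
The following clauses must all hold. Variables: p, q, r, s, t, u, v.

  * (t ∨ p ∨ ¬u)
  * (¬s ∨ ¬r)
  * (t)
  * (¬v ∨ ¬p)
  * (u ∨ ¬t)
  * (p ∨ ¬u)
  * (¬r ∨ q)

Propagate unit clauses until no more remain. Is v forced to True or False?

(t) is a unit clause: t = True.
(¬t ∨ u) with t = True leaves only u, so u = True.
(¬u ∨ p): since u = True, the clause reduces to (p). p = True.
In (¬v ∨ ¬p), ¬p is now false; ¬v must hold, so v = False.

False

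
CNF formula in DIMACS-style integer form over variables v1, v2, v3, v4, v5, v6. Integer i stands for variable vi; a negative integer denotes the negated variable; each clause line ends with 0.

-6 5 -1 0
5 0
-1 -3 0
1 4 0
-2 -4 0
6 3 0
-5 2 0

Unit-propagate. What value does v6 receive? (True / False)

(v5) stands alone — v5 = True.
From (v2 | ~v5) and v5 = True: v2 = True.
From (~v2 | ~v4) and v2 = True: v4 = False.
(v1 | v4): since v4 = False, the clause reduces to (v1). v1 = True.
In (~v3 | ~v1), ~v1 is now false; ~v3 must hold, so v3 = False.
(v6 | v3): since v3 = False, the clause reduces to (v6). v6 = True.

True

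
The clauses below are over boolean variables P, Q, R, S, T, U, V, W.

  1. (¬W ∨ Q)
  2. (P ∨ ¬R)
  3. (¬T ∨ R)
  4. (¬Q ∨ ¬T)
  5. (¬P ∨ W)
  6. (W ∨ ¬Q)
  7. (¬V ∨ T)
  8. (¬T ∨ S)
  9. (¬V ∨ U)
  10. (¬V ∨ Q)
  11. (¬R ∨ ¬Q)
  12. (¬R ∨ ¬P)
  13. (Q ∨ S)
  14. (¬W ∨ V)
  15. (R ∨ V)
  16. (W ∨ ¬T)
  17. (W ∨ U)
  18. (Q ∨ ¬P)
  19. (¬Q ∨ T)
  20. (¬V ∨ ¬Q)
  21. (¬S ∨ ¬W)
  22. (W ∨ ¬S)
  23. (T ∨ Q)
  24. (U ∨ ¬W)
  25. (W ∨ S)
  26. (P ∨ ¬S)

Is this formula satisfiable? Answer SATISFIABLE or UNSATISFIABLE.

Q = True:
  propagation gives T=False; an empty clause results — contradiction.
Q = False:
  propagation gives W=False, P=False, R=False, T=False; an empty clause results — contradiction.
Every branch closes, so no satisfying assignment exists.

UNSATISFIABLE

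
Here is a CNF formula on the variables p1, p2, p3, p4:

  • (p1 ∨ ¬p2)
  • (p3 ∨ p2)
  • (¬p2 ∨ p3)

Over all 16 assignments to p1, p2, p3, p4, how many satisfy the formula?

The models are:
  p1=F p2=F p3=T p4=F
  p1=F p2=F p3=T p4=T
  p1=T p2=F p3=T p4=F
  p1=T p2=F p3=T p4=T
  p1=T p2=T p3=T p4=F
  p1=T p2=T p3=T p4=T
That's 6 in total.

6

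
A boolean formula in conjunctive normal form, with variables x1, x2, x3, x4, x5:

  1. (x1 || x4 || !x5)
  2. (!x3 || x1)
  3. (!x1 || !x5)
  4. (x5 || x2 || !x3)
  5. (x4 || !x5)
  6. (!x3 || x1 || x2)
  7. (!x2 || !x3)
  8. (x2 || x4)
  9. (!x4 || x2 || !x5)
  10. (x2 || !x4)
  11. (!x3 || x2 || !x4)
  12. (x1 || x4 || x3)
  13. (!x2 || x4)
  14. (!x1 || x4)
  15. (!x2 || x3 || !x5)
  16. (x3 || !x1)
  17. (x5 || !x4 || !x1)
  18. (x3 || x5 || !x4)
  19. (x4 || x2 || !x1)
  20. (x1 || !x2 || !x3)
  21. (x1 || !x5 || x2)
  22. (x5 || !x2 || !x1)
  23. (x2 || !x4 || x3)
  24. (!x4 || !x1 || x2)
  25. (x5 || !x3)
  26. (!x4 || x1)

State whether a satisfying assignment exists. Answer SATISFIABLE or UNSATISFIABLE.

UNSATISFIABLE

x2 = True:
  propagation gives x3=False, x4=True, x5=False; an empty clause results — contradiction.
x2 = False:
  propagation gives x4=True; an empty clause results — contradiction.
Every branch closes, so no satisfying assignment exists.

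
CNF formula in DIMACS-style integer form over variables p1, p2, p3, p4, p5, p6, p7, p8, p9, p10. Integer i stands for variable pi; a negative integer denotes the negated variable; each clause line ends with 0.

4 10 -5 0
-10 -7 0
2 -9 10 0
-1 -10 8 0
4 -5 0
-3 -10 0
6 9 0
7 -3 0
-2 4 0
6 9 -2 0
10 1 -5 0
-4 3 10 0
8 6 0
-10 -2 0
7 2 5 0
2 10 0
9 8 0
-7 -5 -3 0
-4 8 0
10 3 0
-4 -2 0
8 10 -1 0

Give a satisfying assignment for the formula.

p6 occurs only positively in the remaining clauses — set p6 = True.
p8 occurs only positively in the remaining clauses — set p8 = True.
Set p1 = False and propagate.
For the remaining variables, p2 = False, p3 = False, p4 = True, p5 = True, p7 = False, p9 = True, p10 = True works.

p1=False, p2=False, p3=False, p4=True, p5=True, p6=True, p7=False, p8=True, p9=True, p10=True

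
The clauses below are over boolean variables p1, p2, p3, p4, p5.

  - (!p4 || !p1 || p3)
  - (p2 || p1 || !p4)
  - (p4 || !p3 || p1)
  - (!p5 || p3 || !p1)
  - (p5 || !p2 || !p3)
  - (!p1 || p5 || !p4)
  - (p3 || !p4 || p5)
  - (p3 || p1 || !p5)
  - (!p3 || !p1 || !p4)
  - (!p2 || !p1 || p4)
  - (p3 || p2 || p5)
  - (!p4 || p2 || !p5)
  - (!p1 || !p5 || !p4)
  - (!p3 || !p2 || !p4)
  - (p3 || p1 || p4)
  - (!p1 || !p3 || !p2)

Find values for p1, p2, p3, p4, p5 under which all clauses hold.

p1 = T  p2 = F  p3 = T  p4 = F  p5 = F

Branch on p1: take p1 = True.
Branch on p2: take p2 = False.
Branch on p3: take p3 = True.
  then p4 is forced to False.
p5 is now unconstrained; take p5 = False.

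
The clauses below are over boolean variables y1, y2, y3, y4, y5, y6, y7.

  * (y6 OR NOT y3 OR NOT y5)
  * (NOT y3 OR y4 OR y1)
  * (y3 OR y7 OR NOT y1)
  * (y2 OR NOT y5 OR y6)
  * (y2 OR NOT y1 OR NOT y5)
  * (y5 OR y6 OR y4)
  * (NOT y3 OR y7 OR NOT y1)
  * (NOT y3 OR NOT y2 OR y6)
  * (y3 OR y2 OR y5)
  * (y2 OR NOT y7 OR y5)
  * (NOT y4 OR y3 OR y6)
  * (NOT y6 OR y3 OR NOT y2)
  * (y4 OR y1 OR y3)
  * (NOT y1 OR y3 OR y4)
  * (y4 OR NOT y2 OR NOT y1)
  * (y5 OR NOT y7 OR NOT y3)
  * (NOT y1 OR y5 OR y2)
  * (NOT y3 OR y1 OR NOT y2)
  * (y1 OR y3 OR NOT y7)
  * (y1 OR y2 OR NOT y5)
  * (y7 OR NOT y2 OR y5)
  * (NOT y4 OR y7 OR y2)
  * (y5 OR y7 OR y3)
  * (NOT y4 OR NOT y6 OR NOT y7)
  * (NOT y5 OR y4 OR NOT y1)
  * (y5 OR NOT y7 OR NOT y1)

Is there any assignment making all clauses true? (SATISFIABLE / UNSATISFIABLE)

UNSATISFIABLE

y3 = True:
  y5 = True:
    y1 = True:
      propagation gives y2=True, y7=True, y4=True; contradiction.
    y1 = False:
      propagation gives y4=True, y2=False; contradiction.
  y5 = False:
    propagation gives y7=False, y1=False, y4=True, y2=False; an empty clause results — contradiction.
y3 = False:
  y5 = True:
    y1 = True:
      propagation gives y7=True, y2=True, y6=False; contradiction.
    y1 = False:
      propagation gives y4=True, y6=True, y2=False; contradiction.
  y5 = False:
    propagation gives y2=True, y6=False, y4=True; an empty clause results — contradiction.
Every branch closes, so no satisfying assignment exists.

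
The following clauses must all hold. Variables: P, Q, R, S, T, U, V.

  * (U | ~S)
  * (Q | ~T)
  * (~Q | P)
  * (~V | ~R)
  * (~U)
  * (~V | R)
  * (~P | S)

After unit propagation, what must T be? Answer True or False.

(~U) stands alone — U = False.
In (U | ~S), U is now false; ~S must hold, so S = False.
In (S | ~P), S is now false; ~P must hold, so P = False.
(P | ~Q) with P = False leaves only ~Q, so Q = False.
In (Q | ~T), Q is now false; ~T must hold, so T = False.

False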